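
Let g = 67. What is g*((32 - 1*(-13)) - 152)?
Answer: -7169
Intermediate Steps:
g*((32 - 1*(-13)) - 152) = 67*((32 - 1*(-13)) - 152) = 67*((32 + 13) - 152) = 67*(45 - 152) = 67*(-107) = -7169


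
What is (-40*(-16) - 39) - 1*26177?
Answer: -25576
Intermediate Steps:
(-40*(-16) - 39) - 1*26177 = (640 - 39) - 26177 = 601 - 26177 = -25576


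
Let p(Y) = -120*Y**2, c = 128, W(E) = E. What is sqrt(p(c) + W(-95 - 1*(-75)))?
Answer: 10*I*sqrt(19661) ≈ 1402.2*I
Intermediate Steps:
sqrt(p(c) + W(-95 - 1*(-75))) = sqrt(-120*128**2 + (-95 - 1*(-75))) = sqrt(-120*16384 + (-95 + 75)) = sqrt(-1966080 - 20) = sqrt(-1966100) = 10*I*sqrt(19661)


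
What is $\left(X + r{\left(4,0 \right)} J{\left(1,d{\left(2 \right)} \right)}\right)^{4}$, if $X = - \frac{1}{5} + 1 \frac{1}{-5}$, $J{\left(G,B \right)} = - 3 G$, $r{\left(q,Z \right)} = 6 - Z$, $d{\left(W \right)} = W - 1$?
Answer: $\frac{71639296}{625} \approx 1.1462 \cdot 10^{5}$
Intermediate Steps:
$d{\left(W \right)} = -1 + W$
$X = - \frac{2}{5}$ ($X = \left(-1\right) \frac{1}{5} + 1 \left(- \frac{1}{5}\right) = - \frac{1}{5} - \frac{1}{5} = - \frac{2}{5} \approx -0.4$)
$\left(X + r{\left(4,0 \right)} J{\left(1,d{\left(2 \right)} \right)}\right)^{4} = \left(- \frac{2}{5} + \left(6 - 0\right) \left(\left(-3\right) 1\right)\right)^{4} = \left(- \frac{2}{5} + \left(6 + 0\right) \left(-3\right)\right)^{4} = \left(- \frac{2}{5} + 6 \left(-3\right)\right)^{4} = \left(- \frac{2}{5} - 18\right)^{4} = \left(- \frac{92}{5}\right)^{4} = \frac{71639296}{625}$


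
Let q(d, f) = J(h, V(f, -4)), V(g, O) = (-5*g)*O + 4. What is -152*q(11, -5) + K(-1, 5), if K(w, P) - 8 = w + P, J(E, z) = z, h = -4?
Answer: 14604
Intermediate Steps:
V(g, O) = 4 - 5*O*g (V(g, O) = -5*O*g + 4 = 4 - 5*O*g)
q(d, f) = 4 + 20*f (q(d, f) = 4 - 5*(-4)*f = 4 + 20*f)
K(w, P) = 8 + P + w (K(w, P) = 8 + (w + P) = 8 + (P + w) = 8 + P + w)
-152*q(11, -5) + K(-1, 5) = -152*(4 + 20*(-5)) + (8 + 5 - 1) = -152*(4 - 100) + 12 = -152*(-96) + 12 = 14592 + 12 = 14604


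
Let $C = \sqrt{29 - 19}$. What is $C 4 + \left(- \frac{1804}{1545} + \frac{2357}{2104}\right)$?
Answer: $- \frac{154051}{3250680} + 4 \sqrt{10} \approx 12.602$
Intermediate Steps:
$C = \sqrt{10} \approx 3.1623$
$C 4 + \left(- \frac{1804}{1545} + \frac{2357}{2104}\right) = \sqrt{10} \cdot 4 + \left(- \frac{1804}{1545} + \frac{2357}{2104}\right) = 4 \sqrt{10} + \left(\left(-1804\right) \frac{1}{1545} + 2357 \cdot \frac{1}{2104}\right) = 4 \sqrt{10} + \left(- \frac{1804}{1545} + \frac{2357}{2104}\right) = 4 \sqrt{10} - \frac{154051}{3250680} = - \frac{154051}{3250680} + 4 \sqrt{10}$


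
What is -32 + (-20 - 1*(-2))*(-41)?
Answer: 706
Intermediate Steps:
-32 + (-20 - 1*(-2))*(-41) = -32 + (-20 + 2)*(-41) = -32 - 18*(-41) = -32 + 738 = 706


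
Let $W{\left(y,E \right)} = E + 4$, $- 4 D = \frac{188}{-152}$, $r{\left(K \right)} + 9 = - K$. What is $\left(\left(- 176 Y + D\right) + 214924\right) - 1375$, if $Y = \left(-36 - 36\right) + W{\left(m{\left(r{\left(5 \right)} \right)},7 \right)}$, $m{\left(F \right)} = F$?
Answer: $\frac{34091367}{152} \approx 2.2429 \cdot 10^{5}$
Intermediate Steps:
$r{\left(K \right)} = -9 - K$
$D = \frac{47}{152}$ ($D = - \frac{188 \frac{1}{-152}}{4} = - \frac{188 \left(- \frac{1}{152}\right)}{4} = \left(- \frac{1}{4}\right) \left(- \frac{47}{38}\right) = \frac{47}{152} \approx 0.30921$)
$W{\left(y,E \right)} = 4 + E$
$Y = -61$ ($Y = \left(-36 - 36\right) + \left(4 + 7\right) = -72 + 11 = -61$)
$\left(\left(- 176 Y + D\right) + 214924\right) - 1375 = \left(\left(\left(-176\right) \left(-61\right) + \frac{47}{152}\right) + 214924\right) - 1375 = \left(\left(10736 + \frac{47}{152}\right) + 214924\right) - 1375 = \left(\frac{1631919}{152} + 214924\right) - 1375 = \frac{34300367}{152} - 1375 = \frac{34091367}{152}$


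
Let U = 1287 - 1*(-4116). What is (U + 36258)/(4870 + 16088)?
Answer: 13887/6986 ≈ 1.9878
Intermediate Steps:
U = 5403 (U = 1287 + 4116 = 5403)
(U + 36258)/(4870 + 16088) = (5403 + 36258)/(4870 + 16088) = 41661/20958 = 41661*(1/20958) = 13887/6986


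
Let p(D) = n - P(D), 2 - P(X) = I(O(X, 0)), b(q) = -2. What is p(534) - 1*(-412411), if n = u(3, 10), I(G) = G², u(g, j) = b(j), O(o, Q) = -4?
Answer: 412423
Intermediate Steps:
u(g, j) = -2
P(X) = -14 (P(X) = 2 - 1*(-4)² = 2 - 1*16 = 2 - 16 = -14)
n = -2
p(D) = 12 (p(D) = -2 - 1*(-14) = -2 + 14 = 12)
p(534) - 1*(-412411) = 12 - 1*(-412411) = 12 + 412411 = 412423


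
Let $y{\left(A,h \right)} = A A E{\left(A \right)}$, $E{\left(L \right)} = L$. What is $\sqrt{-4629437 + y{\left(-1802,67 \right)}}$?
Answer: $i \sqrt{5856091045} \approx 76525.0 i$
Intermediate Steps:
$y{\left(A,h \right)} = A^{3}$ ($y{\left(A,h \right)} = A A A = A^{2} A = A^{3}$)
$\sqrt{-4629437 + y{\left(-1802,67 \right)}} = \sqrt{-4629437 + \left(-1802\right)^{3}} = \sqrt{-4629437 - 5851461608} = \sqrt{-5856091045} = i \sqrt{5856091045}$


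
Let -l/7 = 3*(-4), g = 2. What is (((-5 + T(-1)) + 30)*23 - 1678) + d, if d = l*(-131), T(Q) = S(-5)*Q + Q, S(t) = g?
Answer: -12176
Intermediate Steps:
S(t) = 2
T(Q) = 3*Q (T(Q) = 2*Q + Q = 3*Q)
l = 84 (l = -21*(-4) = -7*(-12) = 84)
d = -11004 (d = 84*(-131) = -11004)
(((-5 + T(-1)) + 30)*23 - 1678) + d = (((-5 + 3*(-1)) + 30)*23 - 1678) - 11004 = (((-5 - 3) + 30)*23 - 1678) - 11004 = ((-8 + 30)*23 - 1678) - 11004 = (22*23 - 1678) - 11004 = (506 - 1678) - 11004 = -1172 - 11004 = -12176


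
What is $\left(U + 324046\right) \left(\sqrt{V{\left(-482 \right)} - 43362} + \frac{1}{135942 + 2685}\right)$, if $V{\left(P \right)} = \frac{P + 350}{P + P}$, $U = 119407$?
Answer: $\frac{443453}{138627} + \frac{443453 i \sqrt{2518500369}}{241} \approx 3.1989 + 9.2343 \cdot 10^{7} i$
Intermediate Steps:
$V{\left(P \right)} = \frac{350 + P}{2 P}$
$\left(U + 324046\right) \left(\sqrt{V{\left(-482 \right)} - 43362} + \frac{1}{135942 + 2685}\right) = \left(119407 + 324046\right) \left(\sqrt{\frac{350 - 482}{2 \left(-482\right)} - 43362} + \frac{1}{135942 + 2685}\right) = 443453 \left(\sqrt{\frac{1}{2} \left(- \frac{1}{482}\right) \left(-132\right) - 43362} + \frac{1}{138627}\right) = 443453 \left(\sqrt{\frac{33}{241} - 43362} + \frac{1}{138627}\right) = 443453 \left(\sqrt{- \frac{10450209}{241}} + \frac{1}{138627}\right) = 443453 \left(\frac{i \sqrt{2518500369}}{241} + \frac{1}{138627}\right) = 443453 \left(\frac{1}{138627} + \frac{i \sqrt{2518500369}}{241}\right) = \frac{443453}{138627} + \frac{443453 i \sqrt{2518500369}}{241}$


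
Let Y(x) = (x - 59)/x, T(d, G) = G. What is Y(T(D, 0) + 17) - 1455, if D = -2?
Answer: -24777/17 ≈ -1457.5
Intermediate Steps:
Y(x) = (-59 + x)/x
Y(T(D, 0) + 17) - 1455 = (-59 + (0 + 17))/(0 + 17) - 1455 = (-59 + 17)/17 - 1455 = (1/17)*(-42) - 1455 = -42/17 - 1455 = -24777/17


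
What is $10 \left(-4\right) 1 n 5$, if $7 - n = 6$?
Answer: $-200$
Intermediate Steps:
$n = 1$ ($n = 7 - 6 = 1$)
$10 \left(-4\right) 1 n 5 = 10 \left(-4\right) 1 \cdot 1 \cdot 5 = 10 \left(\left(-4\right) 1\right) 5 = 10 \left(-4\right) 5 = \left(-40\right) 5 = -200$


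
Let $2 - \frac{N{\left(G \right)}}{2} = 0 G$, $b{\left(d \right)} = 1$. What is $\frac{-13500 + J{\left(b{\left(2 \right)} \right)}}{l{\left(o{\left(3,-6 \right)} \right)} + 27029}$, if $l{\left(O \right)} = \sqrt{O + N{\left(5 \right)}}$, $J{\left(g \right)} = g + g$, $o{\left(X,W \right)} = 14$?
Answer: $- \frac{21461026}{42974519} + \frac{2382 \sqrt{2}}{42974519} \approx -0.49931$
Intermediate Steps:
$J{\left(g \right)} = 2 g$
$N{\left(G \right)} = 4$ ($N{\left(G \right)} = 4 - 2 \cdot 0 G = 4 - 0 = 4 + 0 = 4$)
$l{\left(O \right)} = \sqrt{4 + O}$ ($l{\left(O \right)} = \sqrt{O + 4} = \sqrt{4 + O}$)
$\frac{-13500 + J{\left(b{\left(2 \right)} \right)}}{l{\left(o{\left(3,-6 \right)} \right)} + 27029} = \frac{-13500 + 2 \cdot 1}{\sqrt{4 + 14} + 27029} = \frac{-13500 + 2}{\sqrt{18} + 27029} = - \frac{13498}{3 \sqrt{2} + 27029} = - \frac{13498}{27029 + 3 \sqrt{2}}$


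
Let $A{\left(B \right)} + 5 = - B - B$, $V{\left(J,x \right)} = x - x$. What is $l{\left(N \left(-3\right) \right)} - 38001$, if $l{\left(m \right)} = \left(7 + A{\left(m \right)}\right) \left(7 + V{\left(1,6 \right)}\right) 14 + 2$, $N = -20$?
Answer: $-49563$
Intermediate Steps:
$V{\left(J,x \right)} = 0$
$A{\left(B \right)} = -5 - 2 B$
$l{\left(m \right)} = 198 - 196 m$ ($l{\left(m \right)} = \left(7 - \left(5 + 2 m\right)\right) \left(7 + 0\right) 14 + 2 = \left(2 - 2 m\right) 7 \cdot 14 + 2 = \left(14 - 14 m\right) 14 + 2 = \left(196 - 196 m\right) + 2 = 198 - 196 m$)
$l{\left(N \left(-3\right) \right)} - 38001 = \left(198 - 196 \left(\left(-20\right) \left(-3\right)\right)\right) - 38001 = \left(198 - 11760\right) - 38001 = -11562 - 38001 = -49563$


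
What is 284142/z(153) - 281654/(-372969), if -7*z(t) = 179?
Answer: -741782687120/66761451 ≈ -11111.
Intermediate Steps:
z(t) = -179/7 (z(t) = -1/7*179 = -179/7)
284142/z(153) - 281654/(-372969) = 284142/(-179/7) - 281654/(-372969) = 284142*(-7/179) - 281654*(-1/372969) = -1988994/179 + 281654/372969 = -741782687120/66761451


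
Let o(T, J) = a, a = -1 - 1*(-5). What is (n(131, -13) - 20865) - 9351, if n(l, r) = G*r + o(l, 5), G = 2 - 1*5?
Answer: -30173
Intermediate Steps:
a = 4 (a = -1 + 5 = 4)
o(T, J) = 4
G = -3 (G = 2 - 5 = -3)
n(l, r) = 4 - 3*r (n(l, r) = -3*r + 4 = 4 - 3*r)
(n(131, -13) - 20865) - 9351 = ((4 - 3*(-13)) - 20865) - 9351 = ((4 + 39) - 20865) - 9351 = (43 - 20865) - 9351 = -20822 - 9351 = -30173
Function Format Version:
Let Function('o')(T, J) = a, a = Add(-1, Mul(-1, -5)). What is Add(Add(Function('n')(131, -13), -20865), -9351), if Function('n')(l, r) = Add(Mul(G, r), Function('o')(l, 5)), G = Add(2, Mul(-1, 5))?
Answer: -30173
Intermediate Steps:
a = 4 (a = Add(-1, 5) = 4)
Function('o')(T, J) = 4
G = -3 (G = Add(2, -5) = -3)
Function('n')(l, r) = Add(4, Mul(-3, r)) (Function('n')(l, r) = Add(Mul(-3, r), 4) = Add(4, Mul(-3, r)))
Add(Add(Function('n')(131, -13), -20865), -9351) = Add(Add(Add(4, Mul(-3, -13)), -20865), -9351) = Add(Add(Add(4, 39), -20865), -9351) = Add(Add(43, -20865), -9351) = Add(-20822, -9351) = -30173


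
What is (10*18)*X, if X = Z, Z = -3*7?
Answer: -3780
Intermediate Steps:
Z = -21
X = -21
(10*18)*X = (10*18)*(-21) = 180*(-21) = -3780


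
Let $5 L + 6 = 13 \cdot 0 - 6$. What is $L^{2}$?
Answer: $\frac{144}{25} \approx 5.76$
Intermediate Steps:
$L = - \frac{12}{5}$ ($L = - \frac{6}{5} + \frac{13 \cdot 0 - 6}{5} = - \frac{6}{5} + \frac{0 - 6}{5} = - \frac{6}{5} + \frac{1}{5} \left(-6\right) = - \frac{6}{5} - \frac{6}{5} = - \frac{12}{5} \approx -2.4$)
$L^{2} = \left(- \frac{12}{5}\right)^{2} = \frac{144}{25}$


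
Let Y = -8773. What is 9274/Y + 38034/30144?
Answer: 9019471/44075552 ≈ 0.20464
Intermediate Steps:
9274/Y + 38034/30144 = 9274/(-8773) + 38034/30144 = 9274*(-1/8773) + 38034*(1/30144) = -9274/8773 + 6339/5024 = 9019471/44075552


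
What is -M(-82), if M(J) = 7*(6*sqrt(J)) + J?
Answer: 82 - 42*I*sqrt(82) ≈ 82.0 - 380.33*I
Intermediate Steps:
M(J) = J + 42*sqrt(J) (M(J) = 42*sqrt(J) + J = J + 42*sqrt(J))
-M(-82) = -(-82 + 42*sqrt(-82)) = -(-82 + 42*(I*sqrt(82))) = -(-82 + 42*I*sqrt(82)) = 82 - 42*I*sqrt(82)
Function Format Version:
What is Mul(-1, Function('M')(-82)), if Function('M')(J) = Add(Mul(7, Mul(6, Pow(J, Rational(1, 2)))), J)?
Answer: Add(82, Mul(-42, I, Pow(82, Rational(1, 2)))) ≈ Add(82.000, Mul(-380.33, I))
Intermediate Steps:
Function('M')(J) = Add(J, Mul(42, Pow(J, Rational(1, 2)))) (Function('M')(J) = Add(Mul(42, Pow(J, Rational(1, 2))), J) = Add(J, Mul(42, Pow(J, Rational(1, 2)))))
Mul(-1, Function('M')(-82)) = Mul(-1, Add(-82, Mul(42, Pow(-82, Rational(1, 2))))) = Mul(-1, Add(-82, Mul(42, Mul(I, Pow(82, Rational(1, 2)))))) = Mul(-1, Add(-82, Mul(42, I, Pow(82, Rational(1, 2))))) = Add(82, Mul(-42, I, Pow(82, Rational(1, 2))))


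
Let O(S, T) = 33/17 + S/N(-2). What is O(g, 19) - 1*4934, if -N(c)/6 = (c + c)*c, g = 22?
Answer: -2012467/408 ≈ -4932.5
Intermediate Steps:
N(c) = -12*c**2 (N(c) = -6*(c + c)*c = -6*2*c*c = -12*c**2)
O(S, T) = 33/17 - S/48 (O(S, T) = 33/17 + S/((-12*(-2)**2)) = 33*(1/17) + S/((-12*4)) = 33/17 + S/(-48) = 33/17 + S*(-1/48) = 33/17 - S/48)
O(g, 19) - 1*4934 = (33/17 - 1/48*22) - 1*4934 = (33/17 - 11/24) - 4934 = 605/408 - 4934 = -2012467/408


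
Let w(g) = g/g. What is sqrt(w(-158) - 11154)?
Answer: I*sqrt(11153) ≈ 105.61*I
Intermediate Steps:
w(g) = 1
sqrt(w(-158) - 11154) = sqrt(1 - 11154) = sqrt(-11153) = I*sqrt(11153)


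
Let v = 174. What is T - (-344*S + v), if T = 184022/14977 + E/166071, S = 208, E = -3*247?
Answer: 59188383141777/829081789 ≈ 71390.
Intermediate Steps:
E = -741
T = 10183206535/829081789 (T = 184022/14977 - 741/166071 = 184022*(1/14977) - 741*1/166071 = 184022/14977 - 247/55357 = 10183206535/829081789 ≈ 12.283)
T - (-344*S + v) = 10183206535/829081789 - (-344*208 + 174) = 10183206535/829081789 - (-71552 + 174) = 10183206535/829081789 - 1*(-71378) = 10183206535/829081789 + 71378 = 59188383141777/829081789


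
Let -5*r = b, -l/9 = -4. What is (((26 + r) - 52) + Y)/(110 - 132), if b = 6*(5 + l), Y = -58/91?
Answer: 17253/5005 ≈ 3.4472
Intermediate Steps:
Y = -58/91 (Y = -58*1/91 = -58/91 ≈ -0.63736)
l = 36 (l = -9*(-4) = 36)
b = 246 (b = 6*(5 + 36) = 6*41 = 246)
r = -246/5 (r = -⅕*246 = -246/5 ≈ -49.200)
(((26 + r) - 52) + Y)/(110 - 132) = (((26 - 246/5) - 52) - 58/91)/(110 - 132) = ((-116/5 - 52) - 58/91)/(-22) = -(-376/5 - 58/91)/22 = -1/22*(-34506/455) = 17253/5005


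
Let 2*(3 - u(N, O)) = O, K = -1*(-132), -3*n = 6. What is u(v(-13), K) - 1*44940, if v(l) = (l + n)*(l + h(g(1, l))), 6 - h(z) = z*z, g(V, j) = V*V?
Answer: -45003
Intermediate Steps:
n = -2 (n = -⅓*6 = -2)
g(V, j) = V²
K = 132
h(z) = 6 - z² (h(z) = 6 - z*z = 6 - z²)
v(l) = (-2 + l)*(5 + l) (v(l) = (l - 2)*(l + (6 - (1²)²)) = (-2 + l)*(l + (6 - 1*1²)) = (-2 + l)*(l + (6 - 1*1)) = (-2 + l)*(l + (6 - 1)) = (-2 + l)*(l + 5) = (-2 + l)*(5 + l))
u(N, O) = 3 - O/2
u(v(-13), K) - 1*44940 = (3 - ½*132) - 1*44940 = (3 - 66) - 44940 = -63 - 44940 = -45003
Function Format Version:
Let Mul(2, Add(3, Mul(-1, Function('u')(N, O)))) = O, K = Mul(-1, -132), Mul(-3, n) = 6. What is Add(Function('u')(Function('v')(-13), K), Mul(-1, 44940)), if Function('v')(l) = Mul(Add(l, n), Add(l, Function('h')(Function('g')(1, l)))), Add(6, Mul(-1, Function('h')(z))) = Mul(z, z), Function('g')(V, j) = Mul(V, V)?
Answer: -45003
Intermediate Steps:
n = -2 (n = Mul(Rational(-1, 3), 6) = -2)
Function('g')(V, j) = Pow(V, 2)
K = 132
Function('h')(z) = Add(6, Mul(-1, Pow(z, 2))) (Function('h')(z) = Add(6, Mul(-1, Mul(z, z))) = Add(6, Mul(-1, Pow(z, 2))))
Function('v')(l) = Mul(Add(-2, l), Add(5, l)) (Function('v')(l) = Mul(Add(l, -2), Add(l, Add(6, Mul(-1, Pow(Pow(1, 2), 2))))) = Mul(Add(-2, l), Add(l, Add(6, Mul(-1, Pow(1, 2))))) = Mul(Add(-2, l), Add(l, Add(6, Mul(-1, 1)))) = Mul(Add(-2, l), Add(l, Add(6, -1))) = Mul(Add(-2, l), Add(l, 5)) = Mul(Add(-2, l), Add(5, l)))
Function('u')(N, O) = Add(3, Mul(Rational(-1, 2), O))
Add(Function('u')(Function('v')(-13), K), Mul(-1, 44940)) = Add(Add(3, Mul(Rational(-1, 2), 132)), Mul(-1, 44940)) = Add(Add(3, -66), -44940) = Add(-63, -44940) = -45003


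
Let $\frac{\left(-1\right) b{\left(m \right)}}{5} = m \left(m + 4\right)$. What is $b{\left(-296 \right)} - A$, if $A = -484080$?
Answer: $51920$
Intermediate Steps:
$b{\left(m \right)} = - 5 m \left(4 + m\right)$ ($b{\left(m \right)} = - 5 m \left(m + 4\right) = - 5 m \left(4 + m\right)$)
$b{\left(-296 \right)} - A = \left(-5\right) \left(-296\right) \left(4 - 296\right) - -484080 = \left(-5\right) \left(-296\right) \left(-292\right) + 484080 = -432160 + 484080 = 51920$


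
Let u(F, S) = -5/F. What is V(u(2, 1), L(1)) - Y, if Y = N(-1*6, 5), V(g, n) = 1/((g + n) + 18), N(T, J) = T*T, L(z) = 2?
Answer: -1258/35 ≈ -35.943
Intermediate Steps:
N(T, J) = T**2
V(g, n) = 1/(18 + g + n)
Y = 36 (Y = (-1*6)**2 = (-6)**2 = 36)
V(u(2, 1), L(1)) - Y = 1/(18 - 5/2 + 2) - 1*36 = 1/(18 - 5*1/2 + 2) - 36 = 1/(18 - 5/2 + 2) - 36 = 1/(35/2) - 36 = 2/35 - 36 = -1258/35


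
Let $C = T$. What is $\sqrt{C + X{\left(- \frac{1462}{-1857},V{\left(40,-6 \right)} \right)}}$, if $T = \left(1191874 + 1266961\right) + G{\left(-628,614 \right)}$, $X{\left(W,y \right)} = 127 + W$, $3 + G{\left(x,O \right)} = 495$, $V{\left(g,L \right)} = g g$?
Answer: $\frac{2 \sqrt{2120326100445}}{1857} \approx 1568.3$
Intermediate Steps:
$V{\left(g,L \right)} = g^{2}$
$G{\left(x,O \right)} = 492$ ($G{\left(x,O \right)} = -3 + 495 = 492$)
$T = 2459327$ ($T = \left(1191874 + 1266961\right) + 492 = 2458835 + 492 = 2459327$)
$C = 2459327$
$\sqrt{C + X{\left(- \frac{1462}{-1857},V{\left(40,-6 \right)} \right)}} = \sqrt{2459327 + \left(127 - \frac{1462}{-1857}\right)} = \sqrt{2459327 + \left(127 - - \frac{1462}{1857}\right)} = \sqrt{2459327 + \left(127 + \frac{1462}{1857}\right)} = \sqrt{2459327 + \frac{237301}{1857}} = \sqrt{\frac{4567207540}{1857}} = \frac{2 \sqrt{2120326100445}}{1857}$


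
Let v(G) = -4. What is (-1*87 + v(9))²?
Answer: 8281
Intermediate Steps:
(-1*87 + v(9))² = (-1*87 - 4)² = (-87 - 4)² = (-91)² = 8281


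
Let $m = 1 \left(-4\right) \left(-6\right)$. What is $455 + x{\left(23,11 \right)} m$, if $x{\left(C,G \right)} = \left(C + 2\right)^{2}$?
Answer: $15455$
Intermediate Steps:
$x{\left(C,G \right)} = \left(2 + C\right)^{2}$
$m = 24$ ($m = \left(-4\right) \left(-6\right) = 24$)
$455 + x{\left(23,11 \right)} m = 455 + \left(2 + 23\right)^{2} \cdot 24 = 455 + 25^{2} \cdot 24 = 455 + 625 \cdot 24 = 455 + 15000 = 15455$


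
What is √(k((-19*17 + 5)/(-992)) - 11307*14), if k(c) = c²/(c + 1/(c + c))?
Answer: I*√53522516067041354847/18387836 ≈ 397.87*I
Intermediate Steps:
k(c) = c²/(c + 1/(2*c))
√(k((-19*17 + 5)/(-992)) - 11307*14) = √(2*((-19*17 + 5)/(-992))³/(1 + 2*((-19*17 + 5)/(-992))²) - 11307*14) = √(2*((-323 + 5)*(-1/992))³/(1 + 2*((-323 + 5)*(-1/992))²) - 158298) = √(2*(-318*(-1/992))³/(1 + 2*(-318*(-1/992))²) - 158298) = √(2*(159/496)³/(1 + 2*(159/496)²) - 158298) = √(2*(4019679/122023936)/(1 + 2*(25281/246016)) - 158298) = √(2*(4019679/122023936)/(1 + 25281/123008) - 158298) = √(2*(4019679/122023936)/(148289/123008) - 158298) = √(2*(4019679/122023936)*(123008/148289) - 158298) = √(4019679/73551344 - 158298) = √(-11643026632833/73551344) = I*√53522516067041354847/18387836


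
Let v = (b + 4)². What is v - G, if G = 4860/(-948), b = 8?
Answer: 11781/79 ≈ 149.13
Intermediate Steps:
v = 144 (v = (8 + 4)² = 12² = 144)
G = -405/79 (G = 4860*(-1/948) = -405/79 ≈ -5.1266)
v - G = 144 - 1*(-405/79) = 144 + 405/79 = 11781/79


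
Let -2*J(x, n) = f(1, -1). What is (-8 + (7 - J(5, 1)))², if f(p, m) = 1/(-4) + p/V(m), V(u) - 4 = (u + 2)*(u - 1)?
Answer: 49/64 ≈ 0.76563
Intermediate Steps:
V(u) = 4 + (-1 + u)*(2 + u) (V(u) = 4 + (u + 2)*(u - 1) = 4 + (2 + u)*(-1 + u) = 4 + (-1 + u)*(2 + u))
f(p, m) = -¼ + p/(2 + m + m²) (f(p, m) = 1/(-4) + p/(2 + m + m²) = 1*(-¼) + p/(2 + m + m²) = -¼ + p/(2 + m + m²))
J(x, n) = -⅛ (J(x, n) = -(-¼ + 1/(2 - 1 + (-1)²))/2 = -(-¼ + 1/(2 - 1 + 1))/2 = -(-¼ + 1/2)/2 = -(-¼ + 1*(½))/2 = -(-¼ + ½)/2 = -½*¼ = -⅛)
(-8 + (7 - J(5, 1)))² = (-8 + (7 - 1*(-⅛)))² = (-8 + (7 + ⅛))² = (-8 + 57/8)² = (-7/8)² = 49/64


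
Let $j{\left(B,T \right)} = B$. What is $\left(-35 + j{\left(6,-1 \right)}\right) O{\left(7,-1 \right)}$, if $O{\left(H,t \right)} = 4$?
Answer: $-116$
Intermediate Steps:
$\left(-35 + j{\left(6,-1 \right)}\right) O{\left(7,-1 \right)} = \left(-35 + 6\right) 4 = \left(-29\right) 4 = -116$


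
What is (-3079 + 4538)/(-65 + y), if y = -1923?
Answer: -1459/1988 ≈ -0.73390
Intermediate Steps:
(-3079 + 4538)/(-65 + y) = (-3079 + 4538)/(-65 - 1923) = 1459/(-1988) = 1459*(-1/1988) = -1459/1988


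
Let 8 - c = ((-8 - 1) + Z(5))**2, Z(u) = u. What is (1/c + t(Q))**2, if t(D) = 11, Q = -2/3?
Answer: 7569/64 ≈ 118.27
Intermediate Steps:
Q = -2/3 ≈ -0.66667
c = -8 (c = 8 - ((-8 - 1) + 5)**2 = 8 - (-9 + 5)**2 = 8 - 1*(-4)**2 = 8 - 1*16 = 8 - 16 = -8)
(1/c + t(Q))**2 = (1/(-8) + 11)**2 = (-1/8 + 11)**2 = (87/8)**2 = 7569/64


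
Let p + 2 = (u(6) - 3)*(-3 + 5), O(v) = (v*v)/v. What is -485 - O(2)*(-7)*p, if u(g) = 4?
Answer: -485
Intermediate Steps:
O(v) = v (O(v) = v**2/v = v)
p = 0 (p = -2 + (4 - 3)*(-3 + 5) = -2 + 1*2 = -2 + 2 = 0)
-485 - O(2)*(-7)*p = -485 - 2*(-7)*0 = -485 - (-14)*0 = -485 - 1*0 = -485 + 0 = -485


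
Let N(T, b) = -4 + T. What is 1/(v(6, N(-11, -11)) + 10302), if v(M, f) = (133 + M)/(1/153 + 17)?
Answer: 2602/26827071 ≈ 9.6992e-5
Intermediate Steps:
v(M, f) = 20349/2602 + 153*M/2602 (v(M, f) = (133 + M)/(1/153 + 17) = (133 + M)/(2602/153) = (133 + M)*(153/2602) = 20349/2602 + 153*M/2602)
1/(v(6, N(-11, -11)) + 10302) = 1/((20349/2602 + (153/2602)*6) + 10302) = 1/((20349/2602 + 459/1301) + 10302) = 1/(21267/2602 + 10302) = 1/(26827071/2602) = 2602/26827071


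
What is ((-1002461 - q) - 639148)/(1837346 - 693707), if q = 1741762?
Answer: -3383371/1143639 ≈ -2.9584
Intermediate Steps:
((-1002461 - q) - 639148)/(1837346 - 693707) = ((-1002461 - 1*1741762) - 639148)/(1837346 - 693707) = ((-1002461 - 1741762) - 639148)/1143639 = (-2744223 - 639148)*(1/1143639) = -3383371*1/1143639 = -3383371/1143639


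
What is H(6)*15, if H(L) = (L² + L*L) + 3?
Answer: 1125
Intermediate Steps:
H(L) = 3 + 2*L² (H(L) = (L² + L²) + 3 = 2*L² + 3 = 3 + 2*L²)
H(6)*15 = (3 + 2*6²)*15 = (3 + 2*36)*15 = (3 + 72)*15 = 75*15 = 1125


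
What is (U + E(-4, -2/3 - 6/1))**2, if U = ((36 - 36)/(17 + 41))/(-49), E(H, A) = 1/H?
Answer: 1/16 ≈ 0.062500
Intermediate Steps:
U = 0 (U = (0/58)*(-1/49) = (0*(1/58))*(-1/49) = 0*(-1/49) = 0)
(U + E(-4, -2/3 - 6/1))**2 = (0 + 1/(-4))**2 = (0 - 1/4)**2 = (-1/4)**2 = 1/16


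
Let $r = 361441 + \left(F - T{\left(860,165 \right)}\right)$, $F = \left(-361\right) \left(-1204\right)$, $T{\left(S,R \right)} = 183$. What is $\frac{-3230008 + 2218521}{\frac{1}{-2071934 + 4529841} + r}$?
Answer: $- \frac{2486140977709}{1956253097115} \approx -1.2709$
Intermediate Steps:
$F = 434644$
$r = 795902$ ($r = 361441 + \left(434644 - 183\right) = 361441 + 434461 = 795902$)
$\frac{-3230008 + 2218521}{\frac{1}{-2071934 + 4529841} + r} = \frac{-3230008 + 2218521}{\frac{1}{-2071934 + 4529841} + 795902} = - \frac{1011487}{\frac{1}{2457907} + 795902} = - \frac{1011487}{\frac{1956253097115}{2457907}} = \left(-1011487\right) \frac{2457907}{1956253097115} = - \frac{2486140977709}{1956253097115}$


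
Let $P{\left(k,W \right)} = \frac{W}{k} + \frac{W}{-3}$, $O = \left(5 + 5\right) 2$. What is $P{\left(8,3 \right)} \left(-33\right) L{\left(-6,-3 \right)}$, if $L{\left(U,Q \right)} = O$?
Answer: $\frac{825}{2} \approx 412.5$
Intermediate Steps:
$O = 20$ ($O = 10 \cdot 2 = 20$)
$L{\left(U,Q \right)} = 20$
$P{\left(k,W \right)} = - \frac{W}{3} + \frac{W}{k}$ ($P{\left(k,W \right)} = \frac{W}{k} + W \left(- \frac{1}{3}\right) = \frac{W}{k} - \frac{W}{3} = - \frac{W}{3} + \frac{W}{k}$)
$P{\left(8,3 \right)} \left(-33\right) L{\left(-6,-3 \right)} = \left(\left(- \frac{1}{3}\right) 3 + \frac{3}{8}\right) \left(-33\right) 20 = \left(-1 + 3 \cdot \frac{1}{8}\right) \left(-33\right) 20 = \left(-1 + \frac{3}{8}\right) \left(-33\right) 20 = \left(- \frac{5}{8}\right) \left(-33\right) 20 = \frac{165}{8} \cdot 20 = \frac{825}{2}$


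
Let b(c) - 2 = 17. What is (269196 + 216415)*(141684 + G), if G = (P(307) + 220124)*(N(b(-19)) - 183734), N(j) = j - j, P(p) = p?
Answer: -19667501742356370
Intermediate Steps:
b(c) = 19 (b(c) = 2 + 17 = 19)
N(j) = 0
G = -40500669354 (G = (307 + 220124)*(0 - 183734) = 220431*(-183734) = -40500669354)
(269196 + 216415)*(141684 + G) = (269196 + 216415)*(141684 - 40500669354) = 485611*(-40500527670) = -19667501742356370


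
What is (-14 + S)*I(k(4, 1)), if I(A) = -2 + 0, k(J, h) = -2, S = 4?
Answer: 20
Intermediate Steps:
I(A) = -2
(-14 + S)*I(k(4, 1)) = (-14 + 4)*(-2) = -10*(-2) = 20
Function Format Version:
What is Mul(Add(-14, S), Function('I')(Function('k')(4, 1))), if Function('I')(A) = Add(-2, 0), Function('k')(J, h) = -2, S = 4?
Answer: 20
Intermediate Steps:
Function('I')(A) = -2
Mul(Add(-14, S), Function('I')(Function('k')(4, 1))) = Mul(Add(-14, 4), -2) = Mul(-10, -2) = 20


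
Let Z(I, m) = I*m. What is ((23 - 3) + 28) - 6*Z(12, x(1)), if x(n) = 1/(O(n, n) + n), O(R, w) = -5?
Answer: 66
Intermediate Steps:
x(n) = 1/(-5 + n)
((23 - 3) + 28) - 6*Z(12, x(1)) = ((23 - 3) + 28) - 72/(-5 + 1) = (20 + 28) - 72/(-4) = 48 - 72*(-1)/4 = 48 - 6*(-3) = 48 + 18 = 66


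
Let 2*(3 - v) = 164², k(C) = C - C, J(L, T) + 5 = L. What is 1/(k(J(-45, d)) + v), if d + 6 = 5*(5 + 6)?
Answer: -1/13445 ≈ -7.4377e-5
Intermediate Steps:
d = 49 (d = -6 + 5*(5 + 6) = -6 + 5*11 = -6 + 55 = 49)
J(L, T) = -5 + L
k(C) = 0
v = -13445 (v = 3 - ½*164² = 3 - ½*26896 = 3 - 13448 = -13445)
1/(k(J(-45, d)) + v) = 1/(0 - 13445) = 1/(-13445) = -1/13445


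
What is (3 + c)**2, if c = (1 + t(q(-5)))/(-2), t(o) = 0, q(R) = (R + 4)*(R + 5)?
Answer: 25/4 ≈ 6.2500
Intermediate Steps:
q(R) = (4 + R)*(5 + R)
c = -1/2 (c = (1 + 0)/(-2) = -1/2*1 = -1/2 ≈ -0.50000)
(3 + c)**2 = (3 - 1/2)**2 = (5/2)**2 = 25/4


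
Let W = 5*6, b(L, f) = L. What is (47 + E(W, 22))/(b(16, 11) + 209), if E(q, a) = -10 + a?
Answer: 59/225 ≈ 0.26222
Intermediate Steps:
W = 30
(47 + E(W, 22))/(b(16, 11) + 209) = (47 + (-10 + 22))/(16 + 209) = (47 + 12)/225 = 59*(1/225) = 59/225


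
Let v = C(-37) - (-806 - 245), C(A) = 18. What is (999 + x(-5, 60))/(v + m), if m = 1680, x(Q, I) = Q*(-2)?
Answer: 1009/2749 ≈ 0.36704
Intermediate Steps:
v = 1069 (v = 18 - (-806 - 245) = 18 - 1*(-1051) = 18 + 1051 = 1069)
x(Q, I) = -2*Q
(999 + x(-5, 60))/(v + m) = (999 - 2*(-5))/(1069 + 1680) = (999 + 10)/2749 = 1009*(1/2749) = 1009/2749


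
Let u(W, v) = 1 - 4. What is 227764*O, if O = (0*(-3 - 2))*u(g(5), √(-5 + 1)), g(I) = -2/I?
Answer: 0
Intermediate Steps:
u(W, v) = -3
O = 0 (O = (0*(-3 - 2))*(-3) = (0*(-5))*(-3) = 0*(-3) = 0)
227764*O = 227764*0 = 0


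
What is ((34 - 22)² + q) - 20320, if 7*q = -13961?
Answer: -155193/7 ≈ -22170.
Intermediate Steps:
q = -13961/7 (q = (⅐)*(-13961) = -13961/7 ≈ -1994.4)
((34 - 22)² + q) - 20320 = ((34 - 22)² - 13961/7) - 20320 = (12² - 13961/7) - 20320 = (144 - 13961/7) - 20320 = -12953/7 - 20320 = -155193/7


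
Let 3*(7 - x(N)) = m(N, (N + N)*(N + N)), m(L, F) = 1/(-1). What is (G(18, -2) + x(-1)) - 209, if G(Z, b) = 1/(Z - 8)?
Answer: -6047/30 ≈ -201.57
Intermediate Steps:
m(L, F) = -1
G(Z, b) = 1/(-8 + Z)
x(N) = 22/3 (x(N) = 7 - ⅓*(-1) = 7 + ⅓ = 22/3)
(G(18, -2) + x(-1)) - 209 = (1/(-8 + 18) + 22/3) - 209 = (1/10 + 22/3) - 209 = (⅒ + 22/3) - 209 = 223/30 - 209 = -6047/30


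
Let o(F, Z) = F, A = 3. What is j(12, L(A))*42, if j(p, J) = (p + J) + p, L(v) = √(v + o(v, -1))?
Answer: 1008 + 42*√6 ≈ 1110.9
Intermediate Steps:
L(v) = √2*√v (L(v) = √(v + v) = √(2*v) = √2*√v)
j(p, J) = J + 2*p (j(p, J) = (J + p) + p = J + 2*p)
j(12, L(A))*42 = (√2*√3 + 2*12)*42 = (√6 + 24)*42 = (24 + √6)*42 = 1008 + 42*√6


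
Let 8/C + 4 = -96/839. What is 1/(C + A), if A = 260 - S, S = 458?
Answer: -863/172552 ≈ -0.0050014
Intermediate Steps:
A = -198 (A = 260 - 1*458 = 260 - 458 = -198)
C = -1678/863 (C = 8/(-4 - 96/839) = 8/(-3452/839) = 8*(-839/3452) = -1678/863 ≈ -1.9444)
1/(C + A) = 1/(-1678/863 - 198) = 1/(-172552/863) = -863/172552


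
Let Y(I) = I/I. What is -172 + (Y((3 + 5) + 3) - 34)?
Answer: -205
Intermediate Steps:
Y(I) = 1
-172 + (Y((3 + 5) + 3) - 34) = -172 + (1 - 34) = -172 - 33 = -205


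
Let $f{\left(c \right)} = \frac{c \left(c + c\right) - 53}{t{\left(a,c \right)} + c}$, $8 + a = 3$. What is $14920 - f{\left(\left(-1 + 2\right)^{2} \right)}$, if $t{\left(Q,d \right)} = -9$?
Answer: $\frac{119309}{8} \approx 14914.0$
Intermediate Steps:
$a = -5$ ($a = -8 + 3 = -5$)
$f{\left(c \right)} = \frac{-53 + 2 c^{2}}{-9 + c}$ ($f{\left(c \right)} = \frac{c \left(c + c\right) - 53}{-9 + c} = \frac{c 2 c - 53}{-9 + c} = \frac{2 c^{2} - 53}{-9 + c} = \frac{-53 + 2 c^{2}}{-9 + c}$)
$14920 - f{\left(\left(-1 + 2\right)^{2} \right)} = 14920 - \frac{-53 + 2 \left(\left(-1 + 2\right)^{2}\right)^{2}}{-9 + \left(-1 + 2\right)^{2}} = 14920 - \frac{-53 + 2 \left(1^{2}\right)^{2}}{-9 + 1^{2}} = 14920 - \frac{-53 + 2 \cdot 1^{2}}{-9 + 1} = 14920 - \frac{-53 + 2 \cdot 1}{-8} = 14920 - - \frac{-53 + 2}{8} = 14920 - \left(- \frac{1}{8}\right) \left(-51\right) = 14920 - \frac{51}{8} = \frac{119309}{8}$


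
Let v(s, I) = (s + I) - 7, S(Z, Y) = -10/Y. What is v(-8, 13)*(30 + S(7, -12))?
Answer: -185/3 ≈ -61.667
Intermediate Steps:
v(s, I) = -7 + I + s (v(s, I) = (I + s) - 7 = -7 + I + s)
v(-8, 13)*(30 + S(7, -12)) = (-7 + 13 - 8)*(30 - 10/(-12)) = -2*(30 - 10*(-1/12)) = -2*(30 + ⅚) = -2*185/6 = -185/3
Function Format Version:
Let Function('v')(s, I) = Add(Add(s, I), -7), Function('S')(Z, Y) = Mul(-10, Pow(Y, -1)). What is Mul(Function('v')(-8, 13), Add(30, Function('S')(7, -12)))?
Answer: Rational(-185, 3) ≈ -61.667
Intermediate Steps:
Function('v')(s, I) = Add(-7, I, s) (Function('v')(s, I) = Add(Add(I, s), -7) = Add(-7, I, s))
Mul(Function('v')(-8, 13), Add(30, Function('S')(7, -12))) = Mul(Add(-7, 13, -8), Add(30, Mul(-10, Pow(-12, -1)))) = Mul(-2, Add(30, Mul(-10, Rational(-1, 12)))) = Mul(-2, Add(30, Rational(5, 6))) = Mul(-2, Rational(185, 6)) = Rational(-185, 3)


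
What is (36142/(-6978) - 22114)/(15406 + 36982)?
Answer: -11024831/26111676 ≈ -0.42222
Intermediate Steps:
(36142/(-6978) - 22114)/(15406 + 36982) = (36142*(-1/6978) - 22114)/52388 = (-18071/3489 - 22114)*(1/52388) = -77173817/3489*1/52388 = -11024831/26111676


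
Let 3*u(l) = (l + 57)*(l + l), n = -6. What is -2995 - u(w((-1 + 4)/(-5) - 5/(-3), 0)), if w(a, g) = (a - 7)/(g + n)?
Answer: -36853741/12150 ≈ -3033.2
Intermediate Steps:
w(a, g) = (-7 + a)/(-6 + g) (w(a, g) = (a - 7)/(g - 6) = (-7 + a)/(-6 + g))
u(l) = 2*l*(57 + l)/3 (u(l) = ((l + 57)*(l + l))/3 = ((57 + l)*(2*l))/3 = (2*l*(57 + l))/3 = 2*l*(57 + l)/3)
-2995 - u(w((-1 + 4)/(-5) - 5/(-3), 0)) = -2995 - 2*(-7 + ((-1 + 4)/(-5) - 5/(-3)))/(-6 + 0)*(57 + (-7 + ((-1 + 4)/(-5) - 5/(-3)))/(-6 + 0))/3 = -2995 - 2*(-7 + (3*(-1/5) - 5*(-1/3)))/(-6)*(57 + (-7 + (3*(-1/5) - 5*(-1/3)))/(-6))/3 = -2995 - 2*(-(-7 + (-3/5 + 5/3))/6)*(57 - (-7 + (-3/5 + 5/3))/6)/3 = -2995 - 2*(-(-7 + 16/15)/6)*(57 - (-7 + 16/15)/6)/3 = -2995 - 2*(-1/6*(-89/15))*(57 - 1/6*(-89/15))/3 = -2995 - 2*89*(57 + 89/90)/(3*90) = -2995 - 2*89*5219/(3*90*90) = -2995 - 1*464491/12150 = -2995 - 464491/12150 = -36853741/12150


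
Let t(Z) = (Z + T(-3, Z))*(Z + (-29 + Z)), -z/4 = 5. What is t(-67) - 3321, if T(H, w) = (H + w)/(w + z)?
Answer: 649790/87 ≈ 7468.9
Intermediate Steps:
z = -20 (z = -4*5 = -20)
T(H, w) = (H + w)/(-20 + w) (T(H, w) = (H + w)/(w - 20) = (H + w)/(-20 + w))
t(Z) = (-29 + 2*Z)*(Z + (-3 + Z)/(-20 + Z)) (t(Z) = (Z + (-3 + Z)/(-20 + Z))*(Z + (-29 + Z)) = (Z + (-3 + Z)/(-20 + Z))*(-29 + 2*Z) = (-29 + 2*Z)*(Z + (-3 + Z)/(-20 + Z)))
t(-67) - 3321 = (87 - 67*(-67)² + 2*(-67)³ + 545*(-67))/(-20 - 67) - 3321 = (87 - 67*4489 + 2*(-300763) - 36515)/(-87) - 3321 = -(87 - 300763 - 601526 - 36515)/87 - 3321 = -1/87*(-938717) - 3321 = 938717/87 - 3321 = 649790/87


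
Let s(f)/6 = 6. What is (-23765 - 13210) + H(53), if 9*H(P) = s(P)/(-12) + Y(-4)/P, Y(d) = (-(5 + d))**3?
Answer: -17637235/477 ≈ -36975.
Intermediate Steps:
s(f) = 36 (s(f) = 6*6 = 36)
Y(d) = (-5 - d)**3
H(P) = -1/3 - 1/(9*P) (H(P) = (36/(-12) + (-(5 - 4)**3)/P)/9 = (36*(-1/12) + (-1*1**3)/P)/9 = (-3 + (-1*1)/P)/9 = (-3 - 1/P)/9 = -1/3 - 1/(9*P))
(-23765 - 13210) + H(53) = (-23765 - 13210) + (1/9)*(-1 - 3*53)/53 = -36975 + (1/9)*(1/53)*(-1 - 159) = -36975 + (1/9)*(1/53)*(-160) = -36975 - 160/477 = -17637235/477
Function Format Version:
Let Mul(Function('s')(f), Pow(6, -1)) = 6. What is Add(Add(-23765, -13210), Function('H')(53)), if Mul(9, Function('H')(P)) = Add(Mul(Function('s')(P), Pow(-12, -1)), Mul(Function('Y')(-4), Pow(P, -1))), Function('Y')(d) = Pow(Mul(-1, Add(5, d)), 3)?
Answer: Rational(-17637235, 477) ≈ -36975.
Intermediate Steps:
Function('s')(f) = 36 (Function('s')(f) = Mul(6, 6) = 36)
Function('Y')(d) = Pow(Add(-5, Mul(-1, d)), 3)
Function('H')(P) = Add(Rational(-1, 3), Mul(Rational(-1, 9), Pow(P, -1))) (Function('H')(P) = Mul(Rational(1, 9), Add(Mul(36, Pow(-12, -1)), Mul(Mul(-1, Pow(Add(5, -4), 3)), Pow(P, -1)))) = Mul(Rational(1, 9), Add(Mul(36, Rational(-1, 12)), Mul(Mul(-1, Pow(1, 3)), Pow(P, -1)))) = Mul(Rational(1, 9), Add(-3, Mul(Mul(-1, 1), Pow(P, -1)))) = Mul(Rational(1, 9), Add(-3, Mul(-1, Pow(P, -1)))) = Add(Rational(-1, 3), Mul(Rational(-1, 9), Pow(P, -1))))
Add(Add(-23765, -13210), Function('H')(53)) = Add(Add(-23765, -13210), Mul(Rational(1, 9), Pow(53, -1), Add(-1, Mul(-3, 53)))) = Add(-36975, Mul(Rational(1, 9), Rational(1, 53), Add(-1, -159))) = Add(-36975, Mul(Rational(1, 9), Rational(1, 53), -160)) = Add(-36975, Rational(-160, 477)) = Rational(-17637235, 477)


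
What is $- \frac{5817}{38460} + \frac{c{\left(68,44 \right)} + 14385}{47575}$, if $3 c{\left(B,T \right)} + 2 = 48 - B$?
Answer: $\frac{55244257}{365946900} \approx 0.15096$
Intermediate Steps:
$c{\left(B,T \right)} = \frac{46}{3} - \frac{B}{3}$ ($c{\left(B,T \right)} = - \frac{2}{3} + \frac{48 - B}{3} = - \frac{2}{3} - \left(-16 + \frac{B}{3}\right) = \frac{46}{3} - \frac{B}{3}$)
$- \frac{5817}{38460} + \frac{c{\left(68,44 \right)} + 14385}{47575} = - \frac{5817}{38460} + \frac{\left(\frac{46}{3} - \frac{68}{3}\right) + 14385}{47575} = \left(-5817\right) \frac{1}{38460} + \left(\left(\frac{46}{3} - \frac{68}{3}\right) + 14385\right) \frac{1}{47575} = - \frac{1939}{12820} + \left(- \frac{22}{3} + 14385\right) \frac{1}{47575} = - \frac{1939}{12820} + \frac{43133}{3} \cdot \frac{1}{47575} = - \frac{1939}{12820} + \frac{43133}{142725} = \frac{55244257}{365946900}$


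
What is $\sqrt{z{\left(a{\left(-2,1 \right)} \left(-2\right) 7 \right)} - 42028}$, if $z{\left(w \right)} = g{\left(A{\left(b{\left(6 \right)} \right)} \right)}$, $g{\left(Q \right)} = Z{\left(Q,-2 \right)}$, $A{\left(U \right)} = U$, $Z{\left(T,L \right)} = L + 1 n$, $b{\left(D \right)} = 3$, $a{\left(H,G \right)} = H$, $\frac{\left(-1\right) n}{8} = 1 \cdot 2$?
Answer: $i \sqrt{42046} \approx 205.05 i$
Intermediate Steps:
$n = -16$ ($n = - 8 \cdot 1 \cdot 2 = \left(-8\right) 2 = -16$)
$Z{\left(T,L \right)} = -16 + L$ ($Z{\left(T,L \right)} = L + 1 \left(-16\right) = L - 16 = -16 + L$)
$g{\left(Q \right)} = -18$ ($g{\left(Q \right)} = -16 - 2 = -18$)
$z{\left(w \right)} = -18$
$\sqrt{z{\left(a{\left(-2,1 \right)} \left(-2\right) 7 \right)} - 42028} = \sqrt{-18 - 42028} = \sqrt{-42046} = i \sqrt{42046}$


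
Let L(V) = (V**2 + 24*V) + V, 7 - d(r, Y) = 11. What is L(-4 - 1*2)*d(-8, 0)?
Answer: 456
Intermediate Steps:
d(r, Y) = -4 (d(r, Y) = 7 - 1*11 = 7 - 11 = -4)
L(V) = V**2 + 25*V
L(-4 - 1*2)*d(-8, 0) = ((-4 - 1*2)*(25 + (-4 - 1*2)))*(-4) = ((-4 - 2)*(25 + (-4 - 2)))*(-4) = -6*(25 - 6)*(-4) = -6*19*(-4) = -114*(-4) = 456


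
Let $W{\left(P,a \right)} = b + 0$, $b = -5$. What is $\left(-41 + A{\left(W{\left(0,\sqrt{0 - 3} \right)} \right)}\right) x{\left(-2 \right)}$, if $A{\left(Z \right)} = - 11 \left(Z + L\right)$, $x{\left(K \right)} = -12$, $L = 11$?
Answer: $1284$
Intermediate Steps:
$W{\left(P,a \right)} = -5$ ($W{\left(P,a \right)} = -5 + 0 = -5$)
$A{\left(Z \right)} = -121 - 11 Z$ ($A{\left(Z \right)} = - 11 \left(Z + 11\right) = - 11 \left(11 + Z\right) = -121 - 11 Z$)
$\left(-41 + A{\left(W{\left(0,\sqrt{0 - 3} \right)} \right)}\right) x{\left(-2 \right)} = \left(-41 - 66\right) \left(-12\right) = \left(-107\right) \left(-12\right) = 1284$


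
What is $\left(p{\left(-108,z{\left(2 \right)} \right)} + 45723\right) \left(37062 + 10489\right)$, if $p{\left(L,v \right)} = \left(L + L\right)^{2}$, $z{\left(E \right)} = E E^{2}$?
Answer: $4392713829$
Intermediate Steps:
$z{\left(E \right)} = E^{3}$
$p{\left(L,v \right)} = 4 L^{2}$ ($p{\left(L,v \right)} = \left(2 L\right)^{2} = 4 L^{2}$)
$\left(p{\left(-108,z{\left(2 \right)} \right)} + 45723\right) \left(37062 + 10489\right) = \left(4 \left(-108\right)^{2} + 45723\right) \left(37062 + 10489\right) = \left(4 \cdot 11664 + 45723\right) 47551 = \left(46656 + 45723\right) 47551 = 92379 \cdot 47551 = 4392713829$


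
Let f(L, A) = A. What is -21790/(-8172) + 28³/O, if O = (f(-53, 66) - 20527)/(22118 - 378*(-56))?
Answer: -554621798971/11943378 ≈ -46438.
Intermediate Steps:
O = -20461/43286 (O = (66 - 20527)/(22118 - 378*(-56)) = -20461/(22118 + 21168) = -20461/43286 ≈ -0.47269)
-21790/(-8172) + 28³/O = -21790/(-8172) + 28³/(-20461/43286) = -21790*(-1/8172) + 21952*(-43286/20461) = 10895/4086 - 135744896/2923 = -554621798971/11943378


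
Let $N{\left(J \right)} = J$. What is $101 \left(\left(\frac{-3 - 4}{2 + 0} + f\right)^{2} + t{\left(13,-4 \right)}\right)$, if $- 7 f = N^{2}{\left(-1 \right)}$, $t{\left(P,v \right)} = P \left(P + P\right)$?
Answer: $\frac{6953749}{196} \approx 35478.0$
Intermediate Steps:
$t{\left(P,v \right)} = 2 P^{2}$ ($t{\left(P,v \right)} = P 2 P = 2 P^{2}$)
$f = - \frac{1}{7}$ ($f = - \frac{\left(-1\right)^{2}}{7} = \left(- \frac{1}{7}\right) 1 = - \frac{1}{7} \approx -0.14286$)
$101 \left(\left(\frac{-3 - 4}{2 + 0} + f\right)^{2} + t{\left(13,-4 \right)}\right) = 101 \left(\left(\frac{-3 - 4}{2 + 0} - \frac{1}{7}\right)^{2} + 2 \cdot 13^{2}\right) = 101 \left(\left(- \frac{7}{2} - \frac{1}{7}\right)^{2} + 2 \cdot 169\right) = 101 \left(\left(\left(-7\right) \frac{1}{2} - \frac{1}{7}\right)^{2} + 338\right) = 101 \left(\left(- \frac{7}{2} - \frac{1}{7}\right)^{2} + 338\right) = 101 \left(\left(- \frac{51}{14}\right)^{2} + 338\right) = 101 \left(\frac{2601}{196} + 338\right) = 101 \cdot \frac{68849}{196} = \frac{6953749}{196}$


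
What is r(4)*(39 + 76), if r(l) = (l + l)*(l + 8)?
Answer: 11040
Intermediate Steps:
r(l) = 2*l*(8 + l) (r(l) = (2*l)*(8 + l) = 2*l*(8 + l))
r(4)*(39 + 76) = (2*4*(8 + 4))*(39 + 76) = (2*4*12)*115 = 96*115 = 11040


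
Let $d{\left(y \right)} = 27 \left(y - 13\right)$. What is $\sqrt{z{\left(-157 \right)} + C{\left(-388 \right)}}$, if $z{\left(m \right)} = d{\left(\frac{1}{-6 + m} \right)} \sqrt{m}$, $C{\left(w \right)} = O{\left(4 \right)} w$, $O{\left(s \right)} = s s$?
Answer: $\frac{2 \sqrt{-41235088 - 2332530 i \sqrt{157}}}{163} \approx 26.469 - 83.118 i$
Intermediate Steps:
$d{\left(y \right)} = -351 + 27 y$ ($d{\left(y \right)} = 27 \left(-13 + y\right) = -351 + 27 y$)
$O{\left(s \right)} = s^{2}$
$C{\left(w \right)} = 16 w$ ($C{\left(w \right)} = 4^{2} w = 16 w$)
$z{\left(m \right)} = \sqrt{m} \left(-351 + \frac{27}{-6 + m}\right)$ ($z{\left(m \right)} = \left(-351 + \frac{27}{-6 + m}\right) \sqrt{m} = \sqrt{m} \left(-351 + \frac{27}{-6 + m}\right)$)
$\sqrt{z{\left(-157 \right)} + C{\left(-388 \right)}} = \sqrt{\frac{\sqrt{-157} \left(2133 - -55107\right)}{-6 - 157} + 16 \left(-388\right)} = \sqrt{\frac{i \sqrt{157} \left(2133 + 55107\right)}{-163} - 6208} = \sqrt{i \sqrt{157} \left(- \frac{1}{163}\right) 57240 - 6208} = \sqrt{- \frac{57240 i \sqrt{157}}{163} - 6208} = \sqrt{-6208 - \frac{57240 i \sqrt{157}}{163}}$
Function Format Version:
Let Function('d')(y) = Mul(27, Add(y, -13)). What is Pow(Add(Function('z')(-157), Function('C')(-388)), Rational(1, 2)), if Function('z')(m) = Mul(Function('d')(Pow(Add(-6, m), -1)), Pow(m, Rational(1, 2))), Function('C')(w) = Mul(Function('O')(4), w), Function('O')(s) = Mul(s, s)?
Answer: Mul(Rational(2, 163), Pow(Add(-41235088, Mul(-2332530, I, Pow(157, Rational(1, 2)))), Rational(1, 2))) ≈ Add(26.469, Mul(-83.118, I))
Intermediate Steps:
Function('d')(y) = Add(-351, Mul(27, y)) (Function('d')(y) = Mul(27, Add(-13, y)) = Add(-351, Mul(27, y)))
Function('O')(s) = Pow(s, 2)
Function('C')(w) = Mul(16, w) (Function('C')(w) = Mul(Pow(4, 2), w) = Mul(16, w))
Function('z')(m) = Mul(Pow(m, Rational(1, 2)), Add(-351, Mul(27, Pow(Add(-6, m), -1)))) (Function('z')(m) = Mul(Add(-351, Mul(27, Pow(Add(-6, m), -1))), Pow(m, Rational(1, 2))) = Mul(Pow(m, Rational(1, 2)), Add(-351, Mul(27, Pow(Add(-6, m), -1)))))
Pow(Add(Function('z')(-157), Function('C')(-388)), Rational(1, 2)) = Pow(Add(Mul(Pow(-157, Rational(1, 2)), Pow(Add(-6, -157), -1), Add(2133, Mul(-351, -157))), Mul(16, -388)), Rational(1, 2)) = Pow(Add(Mul(Mul(I, Pow(157, Rational(1, 2))), Pow(-163, -1), Add(2133, 55107)), -6208), Rational(1, 2)) = Pow(Add(Mul(Mul(I, Pow(157, Rational(1, 2))), Rational(-1, 163), 57240), -6208), Rational(1, 2)) = Pow(Add(Mul(Rational(-57240, 163), I, Pow(157, Rational(1, 2))), -6208), Rational(1, 2)) = Pow(Add(-6208, Mul(Rational(-57240, 163), I, Pow(157, Rational(1, 2)))), Rational(1, 2))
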